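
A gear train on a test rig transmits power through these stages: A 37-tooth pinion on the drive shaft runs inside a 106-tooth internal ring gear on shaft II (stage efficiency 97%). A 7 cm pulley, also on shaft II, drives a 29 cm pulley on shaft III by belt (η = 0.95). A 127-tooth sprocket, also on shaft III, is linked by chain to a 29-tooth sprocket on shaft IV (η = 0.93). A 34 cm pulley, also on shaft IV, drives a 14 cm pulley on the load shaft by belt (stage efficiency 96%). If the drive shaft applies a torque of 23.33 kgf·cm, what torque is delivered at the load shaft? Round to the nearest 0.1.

After the internal gear (106/37): 23.33 × 2.8649 × 0.97 = 64.832 kgf·cm
After the belt (29/7): 64.832 × 4.1429 × 0.95 = 255.16 kgf·cm
After the chain (29/127): 255.16 × 0.22835 × 0.93 = 54.187 kgf·cm
After the belt (14/34): 54.187 × 0.41176 × 0.96 = 21.42 kgf·cm

21.4 kgf·cm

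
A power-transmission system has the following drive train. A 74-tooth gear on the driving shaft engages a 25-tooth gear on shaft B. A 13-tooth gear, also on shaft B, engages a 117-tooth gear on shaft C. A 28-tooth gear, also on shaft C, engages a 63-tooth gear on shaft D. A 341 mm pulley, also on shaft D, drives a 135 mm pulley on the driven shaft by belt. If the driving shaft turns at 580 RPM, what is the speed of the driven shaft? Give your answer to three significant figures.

214 RPM

gear mesh 25/74 = 0.33784 → 580/0.33784 = 1716.8 RPM
gear mesh 117/13 = 9 → 1716.8/9 = 190.76 RPM
gear mesh 63/28 = 2.25 → 190.76/2.25 = 84.78 RPM
belt 135/341 = 0.39589 → 84.78/0.39589 = 214.15 RPM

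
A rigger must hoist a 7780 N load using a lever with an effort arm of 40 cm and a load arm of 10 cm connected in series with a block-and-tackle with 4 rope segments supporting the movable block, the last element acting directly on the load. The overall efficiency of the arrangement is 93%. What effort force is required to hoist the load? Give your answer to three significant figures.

Lever MA = effort arm / load arm = 40/10 = 4.
Block-and-tackle MA = number of supporting rope parts = 4.
Combined ideal MA = 4 × 4 = 16.
Actual MA = 16 × 0.93 = 14.88.
Effort = load / actual MA = 7780 / 14.88 = 522.85 N.

523 N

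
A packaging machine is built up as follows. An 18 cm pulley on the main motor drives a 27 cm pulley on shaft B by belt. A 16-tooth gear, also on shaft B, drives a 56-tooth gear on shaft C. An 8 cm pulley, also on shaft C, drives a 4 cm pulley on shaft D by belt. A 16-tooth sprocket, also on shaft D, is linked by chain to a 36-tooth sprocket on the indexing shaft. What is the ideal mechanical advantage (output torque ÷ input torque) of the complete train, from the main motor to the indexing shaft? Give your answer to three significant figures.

5.91

Each stage contributes driven/driver: belt 27/18 = 1.5, gear mesh 56/16 = 3.5, belt 4/8 = 0.5, chain 36/16 = 2.25.
Overall: 1.5 × 3.5 × 0.5 × 2.25 = 5.9062.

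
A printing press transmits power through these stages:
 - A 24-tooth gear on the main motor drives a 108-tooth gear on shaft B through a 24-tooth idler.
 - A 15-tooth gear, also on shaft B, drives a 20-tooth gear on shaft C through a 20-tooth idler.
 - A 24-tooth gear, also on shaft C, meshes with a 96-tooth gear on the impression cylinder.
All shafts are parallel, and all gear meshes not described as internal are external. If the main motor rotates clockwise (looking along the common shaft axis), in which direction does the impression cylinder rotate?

the main motor → shaft B: driver → idler → driven is 2 external meshes, 2 reversals → CW.
shaft B → shaft C: driver → idler → driven is 2 external meshes, 2 reversals → CW.
shaft C → the impression cylinder: external mesh, 1 reversal → CCW.
5 reversals in total — an odd number — so the impression cylinder turns opposite to the main motor.

anticlockwise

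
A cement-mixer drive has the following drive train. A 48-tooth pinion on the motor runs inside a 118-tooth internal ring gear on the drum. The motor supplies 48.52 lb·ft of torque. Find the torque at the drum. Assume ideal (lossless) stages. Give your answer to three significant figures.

119 lb·ft

internal gear 118/48 = 2.4583 → τ = 48.52·2.4583 = 119.28 lb·ft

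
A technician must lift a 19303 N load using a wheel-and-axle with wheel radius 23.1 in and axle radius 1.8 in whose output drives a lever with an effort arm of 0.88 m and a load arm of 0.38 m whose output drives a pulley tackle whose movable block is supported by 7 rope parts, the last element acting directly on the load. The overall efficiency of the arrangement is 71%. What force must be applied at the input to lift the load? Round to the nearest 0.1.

130.7 N

Wheel-and-axle MA = R/r = 23.1/1.8 = 12.833.
Lever MA = effort arm / load arm = 0.88/0.38 = 2.3158.
Block-and-tackle MA = number of supporting rope parts = 7.
Combined ideal MA = 12.833 × 2.3158 × 7 = 208.04.
Actual MA = 208.04 × 0.71 = 147.7.
Effort = load / actual MA = 19303 / 147.7 = 130.69 N.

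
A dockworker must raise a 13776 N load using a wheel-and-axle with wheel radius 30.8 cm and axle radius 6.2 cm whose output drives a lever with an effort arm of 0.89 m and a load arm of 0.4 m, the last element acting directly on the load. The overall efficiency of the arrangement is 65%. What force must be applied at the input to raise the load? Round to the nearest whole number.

1917 N

Wheel-and-axle MA = R/r = 30.8/6.2 = 4.9677.
Lever MA = effort arm / load arm = 0.89/0.4 = 2.225.
Combined ideal MA = 4.9677 × 2.225 = 11.053.
Actual MA = 11.053 × 0.65 = 7.1846.
Effort = load / actual MA = 13776 / 7.1846 = 1917.4 N.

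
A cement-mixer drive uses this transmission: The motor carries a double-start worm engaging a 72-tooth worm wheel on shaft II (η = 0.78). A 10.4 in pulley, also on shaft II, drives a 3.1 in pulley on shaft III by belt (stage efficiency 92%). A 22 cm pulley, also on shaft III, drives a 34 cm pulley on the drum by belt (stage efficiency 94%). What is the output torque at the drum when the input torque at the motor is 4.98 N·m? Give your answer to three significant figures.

55.7 N·m

Worm: ratio = 72/2 = 36; torque at shaft II = 4.98 × 36 × 0.78 = 139.84 N·m.
Belt: ratio = 3.1/10.4 = 0.29808; torque at shaft III = 139.84 × 0.29808 × 0.92 = 38.348 N·m.
Belt: ratio = 34/22 = 1.5455; torque at the drum = 38.348 × 1.5455 × 0.94 = 55.709 N·m.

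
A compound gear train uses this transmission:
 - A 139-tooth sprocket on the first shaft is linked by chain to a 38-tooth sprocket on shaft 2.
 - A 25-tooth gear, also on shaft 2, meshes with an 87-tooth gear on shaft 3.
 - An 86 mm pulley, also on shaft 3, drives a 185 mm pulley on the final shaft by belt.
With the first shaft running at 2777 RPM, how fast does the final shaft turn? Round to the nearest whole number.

1357 RPM

Chain: ratio = 38/139 = 0.27338, so shaft 2 turns at 2777 / 0.27338 = 10158 RPM.
Gear mesh: ratio = 87/25 = 3.48, so shaft 3 turns at 10158 / 3.48 = 2919 RPM.
Belt: ratio = 185/86 = 2.1512, so the final shaft turns at 2919 / 2.1512 = 1356.9 RPM.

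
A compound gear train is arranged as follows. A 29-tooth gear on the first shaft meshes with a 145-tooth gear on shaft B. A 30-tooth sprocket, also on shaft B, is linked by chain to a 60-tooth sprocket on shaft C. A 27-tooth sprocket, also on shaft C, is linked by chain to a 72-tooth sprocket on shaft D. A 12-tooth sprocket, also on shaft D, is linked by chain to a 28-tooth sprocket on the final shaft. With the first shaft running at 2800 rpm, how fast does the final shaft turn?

Gear mesh: ratio = 145/29 = 5, so shaft B turns at 2800 / 5 = 560 rpm.
Chain: ratio = 60/30 = 2, so shaft C turns at 560 / 2 = 280 rpm.
Chain: ratio = 72/27 = 2.6667, so shaft D turns at 280 / 2.6667 = 105 rpm.
Chain: ratio = 28/12 = 2.3333, so the final shaft turns at 105 / 2.3333 = 45 rpm.

45 rpm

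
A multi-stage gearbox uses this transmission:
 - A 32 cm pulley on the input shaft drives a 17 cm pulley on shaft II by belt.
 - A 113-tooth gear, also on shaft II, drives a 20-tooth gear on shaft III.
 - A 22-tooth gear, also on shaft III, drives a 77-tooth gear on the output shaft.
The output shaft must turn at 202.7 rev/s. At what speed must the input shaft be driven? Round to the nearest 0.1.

Overall ratio R = 0.53125 × 0.17699 × 3.5 = 0.32909.
Required input speed = output speed × R = 202.7 × 0.32909 = 66.707 rev/s.

66.7 rev/s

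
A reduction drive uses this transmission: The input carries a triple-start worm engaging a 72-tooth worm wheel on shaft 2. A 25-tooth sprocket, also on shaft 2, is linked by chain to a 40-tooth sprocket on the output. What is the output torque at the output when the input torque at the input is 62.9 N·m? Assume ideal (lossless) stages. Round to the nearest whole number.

worm 72/3 = 24 → τ = 62.9·24 = 1509.6 N·m
chain 40/25 = 1.6 → τ = 1509.6·1.6 = 2415.4 N·m

2415 N·m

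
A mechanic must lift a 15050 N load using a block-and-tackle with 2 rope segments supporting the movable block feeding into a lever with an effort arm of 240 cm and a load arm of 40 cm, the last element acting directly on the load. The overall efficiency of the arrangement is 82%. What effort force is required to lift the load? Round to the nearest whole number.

Block-and-tackle MA = number of supporting rope parts = 2.
Lever MA = effort arm / load arm = 240/40 = 6.
Combined ideal MA = 2 × 6 = 12.
Actual MA = 12 × 0.82 = 9.84.
Effort = load / actual MA = 15050 / 9.84 = 1529.5 N.

1529 N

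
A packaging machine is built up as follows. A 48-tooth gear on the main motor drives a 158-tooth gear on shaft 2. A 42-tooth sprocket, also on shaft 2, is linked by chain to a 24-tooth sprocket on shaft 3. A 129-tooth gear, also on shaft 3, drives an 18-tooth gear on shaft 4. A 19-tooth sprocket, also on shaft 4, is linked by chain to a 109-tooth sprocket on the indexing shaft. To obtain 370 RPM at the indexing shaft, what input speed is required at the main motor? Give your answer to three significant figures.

Overall ratio R = 3.2917 × 0.57143 × 0.13953 × 5.7368 = 1.5057.
Required input speed = output speed × R = 370 × 1.5057 = 557.1 RPM.

557 RPM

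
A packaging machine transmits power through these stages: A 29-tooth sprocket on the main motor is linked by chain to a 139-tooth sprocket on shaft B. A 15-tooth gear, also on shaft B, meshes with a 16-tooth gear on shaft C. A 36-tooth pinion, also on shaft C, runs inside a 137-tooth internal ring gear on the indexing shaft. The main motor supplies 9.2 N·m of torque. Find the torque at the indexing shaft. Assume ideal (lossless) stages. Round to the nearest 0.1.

179.0 N·m

Chain: ratio = 139/29 = 4.7931; torque at shaft B = 9.2 × 4.7931 = 44.097 N·m.
Gear mesh: ratio = 16/15 = 1.0667; torque at shaft C = 44.097 × 1.0667 = 47.036 N·m.
Internal gear: ratio = 137/36 = 3.8056; torque at the indexing shaft = 47.036 × 3.8056 = 179 N·m.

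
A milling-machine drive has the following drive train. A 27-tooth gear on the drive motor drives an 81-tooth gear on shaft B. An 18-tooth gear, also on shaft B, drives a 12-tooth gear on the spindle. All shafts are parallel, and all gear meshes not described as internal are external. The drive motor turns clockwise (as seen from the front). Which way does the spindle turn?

clockwise

the drive motor → shaft B: external mesh, 1 reversal → CCW.
shaft B → the spindle: external mesh, 1 reversal → CW.
2 reversals in total — an even number — so the spindle turns the same way as the drive motor.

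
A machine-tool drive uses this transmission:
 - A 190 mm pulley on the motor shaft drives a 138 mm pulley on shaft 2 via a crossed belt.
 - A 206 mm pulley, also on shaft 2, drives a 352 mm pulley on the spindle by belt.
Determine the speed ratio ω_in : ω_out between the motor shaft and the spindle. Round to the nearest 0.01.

1.24

Each stage contributes driven/driver: belt 138/190 = 0.72632, belt 352/206 = 1.7087.
Overall: 0.72632 × 1.7087 = 1.2411.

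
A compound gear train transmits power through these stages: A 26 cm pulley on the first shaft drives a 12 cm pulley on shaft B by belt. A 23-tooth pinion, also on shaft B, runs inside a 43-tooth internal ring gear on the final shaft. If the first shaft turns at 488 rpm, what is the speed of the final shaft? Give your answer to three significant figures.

the first shaft → shaft B (belt, 12/26): 488 ÷ 0.46154 = 1057.3 rpm
shaft B → the final shaft (internal gear, 43/23): 1057.3 ÷ 1.8696 = 565.55 rpm

566 rpm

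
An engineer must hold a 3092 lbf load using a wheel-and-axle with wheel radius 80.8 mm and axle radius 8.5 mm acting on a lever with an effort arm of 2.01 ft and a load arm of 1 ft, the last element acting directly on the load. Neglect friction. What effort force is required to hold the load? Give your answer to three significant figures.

162 lbf

Wheel-and-axle MA = R/r = 80.8/8.5 = 9.5059.
Lever MA = effort arm / load arm = 2.01/1 = 2.01.
Combined ideal MA = 9.5059 × 2.01 = 19.107.
Effort = load / MA = 3092 / 19.107 = 161.83 lbf.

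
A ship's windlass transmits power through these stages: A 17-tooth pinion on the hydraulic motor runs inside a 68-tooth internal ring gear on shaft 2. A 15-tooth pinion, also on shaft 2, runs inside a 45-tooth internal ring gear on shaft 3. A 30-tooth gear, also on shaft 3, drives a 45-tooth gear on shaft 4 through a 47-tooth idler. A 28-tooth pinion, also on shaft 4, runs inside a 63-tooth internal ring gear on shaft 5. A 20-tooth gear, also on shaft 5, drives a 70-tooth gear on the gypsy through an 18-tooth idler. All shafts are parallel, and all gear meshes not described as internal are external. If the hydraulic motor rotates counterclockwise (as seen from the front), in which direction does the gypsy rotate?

the hydraulic motor → shaft 2: internal mesh, same direction → CCW.
shaft 2 → shaft 3: internal mesh, same direction → CCW.
shaft 3 → shaft 4: driver → idler → driven is 2 external meshes, 2 reversals → CCW.
shaft 4 → shaft 5: internal mesh, same direction → CCW.
shaft 5 → the gypsy: driver → idler → driven is 2 external meshes, 2 reversals → CCW.
4 reversals in total — an even number — so the gypsy turns the same way as the hydraulic motor.

counterclockwise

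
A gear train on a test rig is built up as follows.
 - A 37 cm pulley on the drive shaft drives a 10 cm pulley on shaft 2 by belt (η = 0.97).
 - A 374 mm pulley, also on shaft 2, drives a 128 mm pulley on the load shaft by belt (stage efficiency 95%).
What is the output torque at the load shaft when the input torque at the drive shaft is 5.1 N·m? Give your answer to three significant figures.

Belt: ratio = 10/37 = 0.27027; torque at shaft 2 = 5.1 × 0.27027 × 0.97 = 1.337 N·m.
Belt: ratio = 128/374 = 0.34225; torque at the load shaft = 1.337 × 0.34225 × 0.95 = 0.43471 N·m.

0.435 N·m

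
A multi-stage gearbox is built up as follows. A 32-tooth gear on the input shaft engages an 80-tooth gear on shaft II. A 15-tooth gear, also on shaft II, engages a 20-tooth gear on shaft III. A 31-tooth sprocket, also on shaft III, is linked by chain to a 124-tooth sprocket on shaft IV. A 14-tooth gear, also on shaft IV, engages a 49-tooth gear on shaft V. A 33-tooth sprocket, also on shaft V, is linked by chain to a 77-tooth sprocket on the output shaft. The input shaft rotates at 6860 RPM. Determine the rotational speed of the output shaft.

the input shaft → shaft II (gear mesh, 80/32): 6860 ÷ 2.5 = 2744 RPM
shaft II → shaft III (gear mesh, 20/15): 2744 ÷ 1.3333 = 2058 RPM
shaft III → shaft IV (chain, 124/31): 2058 ÷ 4 = 514.5 RPM
shaft IV → shaft V (gear mesh, 49/14): 514.5 ÷ 3.5 = 147 RPM
shaft V → the output shaft (chain, 77/33): 147 ÷ 2.3333 = 63 RPM

63 RPM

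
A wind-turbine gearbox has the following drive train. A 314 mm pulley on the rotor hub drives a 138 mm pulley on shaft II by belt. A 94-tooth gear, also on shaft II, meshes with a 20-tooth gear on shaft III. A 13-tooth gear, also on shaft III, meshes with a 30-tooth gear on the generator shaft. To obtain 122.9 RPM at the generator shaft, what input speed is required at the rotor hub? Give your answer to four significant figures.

26.52 RPM

Overall ratio R = 0.43949 × 0.21277 × 2.3077 = 0.21579.
Required input speed = output speed × R = 122.9 × 0.21579 = 26.52 RPM.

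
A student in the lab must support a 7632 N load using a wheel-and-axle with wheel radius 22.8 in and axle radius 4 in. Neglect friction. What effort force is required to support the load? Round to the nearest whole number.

Wheel-and-axle MA = R/r = 22.8/4 = 5.7.
Effort = load / MA = 7632 / 5.7 = 1338.9 N.

1339 N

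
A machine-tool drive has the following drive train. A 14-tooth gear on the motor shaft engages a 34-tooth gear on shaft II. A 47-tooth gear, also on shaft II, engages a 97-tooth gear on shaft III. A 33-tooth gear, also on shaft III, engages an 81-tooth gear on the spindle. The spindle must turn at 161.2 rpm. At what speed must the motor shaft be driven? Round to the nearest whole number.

Overall ratio R = 2.4286 × 2.0638 × 2.4545 = 12.303.
Required input speed = output speed × R = 161.2 × 12.303 = 1983.2 rpm.

1983 rpm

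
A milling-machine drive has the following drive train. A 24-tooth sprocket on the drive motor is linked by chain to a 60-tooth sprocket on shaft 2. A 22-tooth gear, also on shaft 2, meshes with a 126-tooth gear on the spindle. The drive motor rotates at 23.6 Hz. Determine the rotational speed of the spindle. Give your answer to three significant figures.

1.65 Hz

chain 60/24 = 2.5 → 23.6/2.5 = 9.44 Hz
gear mesh 126/22 = 5.7273 → 9.44/5.7273 = 1.6483 Hz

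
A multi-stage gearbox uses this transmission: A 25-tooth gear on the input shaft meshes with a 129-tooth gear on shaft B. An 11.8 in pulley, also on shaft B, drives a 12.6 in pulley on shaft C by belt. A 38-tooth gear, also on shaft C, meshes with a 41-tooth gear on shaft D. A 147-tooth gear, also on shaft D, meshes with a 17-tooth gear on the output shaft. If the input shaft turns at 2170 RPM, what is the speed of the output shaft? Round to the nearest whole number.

gear mesh 129/25 = 5.16 → 2170/5.16 = 420.54 RPM
belt 12.6/11.8 = 1.0678 → 420.54/1.0678 = 393.84 RPM
gear mesh 41/38 = 1.0789 → 393.84/1.0789 = 365.02 RPM
gear mesh 17/147 = 0.11565 → 365.02/0.11565 = 3156.4 RPM

3156 RPM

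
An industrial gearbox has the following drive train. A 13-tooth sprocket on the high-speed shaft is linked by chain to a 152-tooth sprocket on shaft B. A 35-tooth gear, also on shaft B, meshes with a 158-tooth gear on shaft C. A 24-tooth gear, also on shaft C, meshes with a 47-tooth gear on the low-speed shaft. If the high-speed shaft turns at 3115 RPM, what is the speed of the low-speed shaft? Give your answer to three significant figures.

Chain: ratio = 152/13 = 11.692, so shaft B turns at 3115 / 11.692 = 266.41 RPM.
Gear mesh: ratio = 158/35 = 4.5143, so shaft C turns at 266.41 / 4.5143 = 59.016 RPM.
Gear mesh: ratio = 47/24 = 1.9583, so the low-speed shaft turns at 59.016 / 1.9583 = 30.136 RPM.

30.1 RPM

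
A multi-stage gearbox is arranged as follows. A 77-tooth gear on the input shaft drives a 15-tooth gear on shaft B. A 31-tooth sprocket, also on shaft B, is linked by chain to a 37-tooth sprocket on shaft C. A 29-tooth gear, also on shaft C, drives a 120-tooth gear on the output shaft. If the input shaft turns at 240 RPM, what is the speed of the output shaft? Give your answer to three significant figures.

249 RPM

the input shaft → shaft B (gear mesh, 15/77): 240 ÷ 0.19481 = 1232 RPM
shaft B → shaft C (chain, 37/31): 1232 ÷ 1.1935 = 1032.2 RPM
shaft C → the output shaft (gear mesh, 120/29): 1032.2 ÷ 4.1379 = 249.45 RPM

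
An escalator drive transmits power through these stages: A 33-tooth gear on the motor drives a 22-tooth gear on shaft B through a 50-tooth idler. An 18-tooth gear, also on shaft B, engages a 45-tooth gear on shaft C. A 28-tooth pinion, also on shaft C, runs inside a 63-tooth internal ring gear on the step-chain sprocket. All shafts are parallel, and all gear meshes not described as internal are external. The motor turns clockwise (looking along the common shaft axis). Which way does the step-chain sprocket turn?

counterclockwise

the motor → shaft B: driver → idler → driven is 2 external meshes, 2 reversals → CW.
shaft B → shaft C: external mesh, 1 reversal → CCW.
shaft C → the step-chain sprocket: internal mesh, same direction → CCW.
3 reversals in total — an odd number — so the step-chain sprocket turns opposite to the motor.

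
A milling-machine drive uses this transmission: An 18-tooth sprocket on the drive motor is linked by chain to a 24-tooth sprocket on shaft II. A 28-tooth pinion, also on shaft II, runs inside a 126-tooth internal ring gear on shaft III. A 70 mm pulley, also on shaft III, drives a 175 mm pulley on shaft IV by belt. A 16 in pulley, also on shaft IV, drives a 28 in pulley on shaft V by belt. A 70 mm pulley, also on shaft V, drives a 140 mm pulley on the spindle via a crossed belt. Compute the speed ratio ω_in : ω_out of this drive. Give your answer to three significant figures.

Each stage contributes driven/driver: chain 24/18 = 1.3333, internal gear 126/28 = 4.5, belt 175/70 = 2.5, belt 28/16 = 1.75, belt 140/70 = 2.
Overall: 1.3333 × 4.5 × 2.5 × 1.75 × 2 = 52.5.

52.5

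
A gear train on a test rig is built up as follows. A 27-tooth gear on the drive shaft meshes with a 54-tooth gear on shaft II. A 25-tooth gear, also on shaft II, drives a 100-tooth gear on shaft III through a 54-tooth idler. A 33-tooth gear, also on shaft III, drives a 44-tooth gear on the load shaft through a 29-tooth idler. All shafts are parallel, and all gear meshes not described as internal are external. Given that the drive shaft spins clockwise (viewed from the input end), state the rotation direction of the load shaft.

counterclockwise

the drive shaft → shaft II: external mesh, 1 reversal → CCW.
shaft II → shaft III: driver → idler → driven is 2 external meshes, 2 reversals → CCW.
shaft III → the load shaft: driver → idler → driven is 2 external meshes, 2 reversals → CCW.
5 reversals in total — an odd number — so the load shaft turns opposite to the drive shaft.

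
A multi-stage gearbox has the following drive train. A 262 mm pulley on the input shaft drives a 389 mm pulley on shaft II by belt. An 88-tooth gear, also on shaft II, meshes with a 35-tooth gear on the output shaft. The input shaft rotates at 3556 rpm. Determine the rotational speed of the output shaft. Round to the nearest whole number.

the input shaft → shaft II (belt, 389/262): 3556 ÷ 1.4847 = 2395 rpm
shaft II → the output shaft (gear mesh, 35/88): 2395 ÷ 0.39773 = 6021.8 rpm

6022 rpm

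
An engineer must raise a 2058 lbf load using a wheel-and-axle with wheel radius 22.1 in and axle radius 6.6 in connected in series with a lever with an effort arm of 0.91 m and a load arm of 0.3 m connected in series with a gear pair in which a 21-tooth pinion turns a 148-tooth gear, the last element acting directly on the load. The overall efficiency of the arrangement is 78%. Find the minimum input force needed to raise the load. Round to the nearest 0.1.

Wheel-and-axle MA = R/r = 22.1/6.6 = 3.3485.
Lever MA = effort arm / load arm = 0.91/0.3 = 3.0333.
Gear pair MA = 148/21 = 7.0476.
Combined ideal MA = 3.3485 × 3.0333 × 7.0476 = 71.583.
Actual MA = 71.583 × 0.78 = 55.835.
Effort = load / actual MA = 2058 / 55.835 = 36.859 lbf.

36.9 lbf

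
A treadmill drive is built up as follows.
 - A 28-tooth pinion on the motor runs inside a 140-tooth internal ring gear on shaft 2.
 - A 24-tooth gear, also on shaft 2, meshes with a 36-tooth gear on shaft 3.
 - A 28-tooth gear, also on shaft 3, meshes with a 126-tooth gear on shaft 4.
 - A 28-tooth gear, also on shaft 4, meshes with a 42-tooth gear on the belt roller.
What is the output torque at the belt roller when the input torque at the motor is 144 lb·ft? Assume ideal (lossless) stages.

After the internal gear (140/28): 144 × 5 = 720 lb·ft
After the gear mesh (36/24): 720 × 1.5 = 1080 lb·ft
After the gear mesh (126/28): 1080 × 4.5 = 4860 lb·ft
After the gear mesh (42/28): 4860 × 1.5 = 7290 lb·ft

7290 lb·ft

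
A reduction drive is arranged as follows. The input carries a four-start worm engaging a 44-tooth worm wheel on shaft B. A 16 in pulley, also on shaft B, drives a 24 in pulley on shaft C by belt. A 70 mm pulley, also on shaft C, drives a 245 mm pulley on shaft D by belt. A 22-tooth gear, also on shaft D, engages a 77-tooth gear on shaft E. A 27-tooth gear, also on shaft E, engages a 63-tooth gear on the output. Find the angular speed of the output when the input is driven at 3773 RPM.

8 RPM

the input → shaft B (worm, 44/4): 3773 ÷ 11 = 343 RPM
shaft B → shaft C (belt, 24/16): 343 ÷ 1.5 = 228.67 RPM
shaft C → shaft D (belt, 245/70): 228.67 ÷ 3.5 = 65.333 RPM
shaft D → shaft E (gear mesh, 77/22): 65.333 ÷ 3.5 = 18.667 RPM
shaft E → the output (gear mesh, 63/27): 18.667 ÷ 2.3333 = 8 RPM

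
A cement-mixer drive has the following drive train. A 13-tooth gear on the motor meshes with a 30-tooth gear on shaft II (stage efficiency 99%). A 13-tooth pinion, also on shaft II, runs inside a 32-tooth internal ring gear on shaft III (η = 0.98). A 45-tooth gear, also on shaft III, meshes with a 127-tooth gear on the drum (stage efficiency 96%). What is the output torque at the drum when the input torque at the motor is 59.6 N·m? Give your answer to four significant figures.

889.9 N·m

gear mesh 30/13 = 2.3077 → τ = 59.6·2.3077·0.99 = 136.16 N·m
internal gear 32/13 = 2.4615 → τ = 136.16·2.4615·0.98 = 328.47 N·m
gear mesh 127/45 = 2.8222 → τ = 328.47·2.8222·0.96 = 889.93 N·m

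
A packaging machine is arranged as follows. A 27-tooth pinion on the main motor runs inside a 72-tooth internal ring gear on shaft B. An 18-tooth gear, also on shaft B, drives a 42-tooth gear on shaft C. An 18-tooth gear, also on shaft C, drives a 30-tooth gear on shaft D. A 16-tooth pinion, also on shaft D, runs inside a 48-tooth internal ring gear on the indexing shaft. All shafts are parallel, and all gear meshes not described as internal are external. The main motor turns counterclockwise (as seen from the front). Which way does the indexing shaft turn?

the main motor → shaft B: internal mesh, same direction → CCW.
shaft B → shaft C: external mesh, 1 reversal → CW.
shaft C → shaft D: external mesh, 1 reversal → CCW.
shaft D → the indexing shaft: internal mesh, same direction → CCW.
2 reversals in total — an even number — so the indexing shaft turns the same way as the main motor.

counterclockwise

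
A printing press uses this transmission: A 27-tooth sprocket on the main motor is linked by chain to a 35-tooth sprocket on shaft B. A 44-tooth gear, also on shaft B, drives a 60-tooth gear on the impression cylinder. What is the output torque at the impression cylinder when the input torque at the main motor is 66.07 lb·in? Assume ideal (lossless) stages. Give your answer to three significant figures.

117 lb·in

After the chain (35/27): 66.07 × 1.2963 = 85.646 lb·in
After the gear mesh (60/44): 85.646 × 1.3636 = 116.79 lb·in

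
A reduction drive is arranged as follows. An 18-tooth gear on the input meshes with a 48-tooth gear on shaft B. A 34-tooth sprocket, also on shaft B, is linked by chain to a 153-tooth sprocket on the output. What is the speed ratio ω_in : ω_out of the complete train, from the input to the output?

Each stage contributes driven/driver: gear mesh 48/18 = 2.6667, chain 153/34 = 4.5.
Overall: 2.6667 × 4.5 = 12.

12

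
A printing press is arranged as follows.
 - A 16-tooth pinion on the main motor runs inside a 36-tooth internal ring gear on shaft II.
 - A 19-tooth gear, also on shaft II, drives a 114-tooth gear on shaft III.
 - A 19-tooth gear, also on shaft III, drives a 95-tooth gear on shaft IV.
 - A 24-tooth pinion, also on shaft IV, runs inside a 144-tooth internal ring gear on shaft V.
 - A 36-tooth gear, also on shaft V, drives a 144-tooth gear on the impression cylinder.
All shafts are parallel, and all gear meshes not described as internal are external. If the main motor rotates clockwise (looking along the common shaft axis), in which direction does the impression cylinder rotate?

counterclockwise

the main motor → shaft II: internal mesh, same direction → CW.
shaft II → shaft III: external mesh, 1 reversal → CCW.
shaft III → shaft IV: external mesh, 1 reversal → CW.
shaft IV → shaft V: internal mesh, same direction → CW.
shaft V → the impression cylinder: external mesh, 1 reversal → CCW.
3 reversals in total — an odd number — so the impression cylinder turns opposite to the main motor.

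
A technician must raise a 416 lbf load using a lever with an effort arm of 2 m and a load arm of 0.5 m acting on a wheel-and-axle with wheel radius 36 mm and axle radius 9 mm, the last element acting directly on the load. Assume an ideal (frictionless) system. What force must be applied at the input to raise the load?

26 lbf

Lever MA = effort arm / load arm = 2/0.5 = 4.
Wheel-and-axle MA = R/r = 36/9 = 4.
Combined ideal MA = 4 × 4 = 16.
Effort = load / MA = 416 / 16 = 26 lbf.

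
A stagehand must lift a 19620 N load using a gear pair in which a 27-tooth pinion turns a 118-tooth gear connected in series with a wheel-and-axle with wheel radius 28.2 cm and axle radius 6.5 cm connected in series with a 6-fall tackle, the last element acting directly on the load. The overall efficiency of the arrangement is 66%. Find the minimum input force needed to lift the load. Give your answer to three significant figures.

Gear pair MA = 118/27 = 4.3704.
Wheel-and-axle MA = R/r = 28.2/6.5 = 4.3385.
Block-and-tackle MA = number of supporting rope parts = 6.
Combined ideal MA = 4.3704 × 4.3385 × 6 = 113.76.
Actual MA = 113.76 × 0.66 = 75.084.
Effort = load / actual MA = 19620 / 75.084 = 261.31 N.

261 N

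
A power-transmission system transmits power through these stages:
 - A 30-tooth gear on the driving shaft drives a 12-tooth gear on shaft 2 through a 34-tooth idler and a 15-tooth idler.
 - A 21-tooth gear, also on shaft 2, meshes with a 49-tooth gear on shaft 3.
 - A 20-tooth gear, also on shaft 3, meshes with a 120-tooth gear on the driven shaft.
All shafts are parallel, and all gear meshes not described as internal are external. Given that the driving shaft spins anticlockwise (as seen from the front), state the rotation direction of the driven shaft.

clockwise

the driving shaft → shaft 2: driver → idler → idler → driven is 3 external meshes, 3 reversals → CW.
shaft 2 → shaft 3: external mesh, 1 reversal → CCW.
shaft 3 → the driven shaft: external mesh, 1 reversal → CW.
5 reversals in total — an odd number — so the driven shaft turns opposite to the driving shaft.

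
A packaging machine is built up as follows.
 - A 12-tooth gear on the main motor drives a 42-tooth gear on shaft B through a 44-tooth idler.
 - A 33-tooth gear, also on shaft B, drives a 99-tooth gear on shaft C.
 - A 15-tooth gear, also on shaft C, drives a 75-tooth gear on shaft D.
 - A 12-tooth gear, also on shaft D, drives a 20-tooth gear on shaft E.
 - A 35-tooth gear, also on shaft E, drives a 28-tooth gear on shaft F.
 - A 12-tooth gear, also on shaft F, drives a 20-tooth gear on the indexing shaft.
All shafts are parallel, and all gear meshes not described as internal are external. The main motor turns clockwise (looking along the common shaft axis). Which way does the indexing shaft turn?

the main motor → shaft B: driver → idler → driven is 2 external meshes, 2 reversals → CW.
shaft B → shaft C: external mesh, 1 reversal → CCW.
shaft C → shaft D: external mesh, 1 reversal → CW.
shaft D → shaft E: external mesh, 1 reversal → CCW.
shaft E → shaft F: external mesh, 1 reversal → CW.
shaft F → the indexing shaft: external mesh, 1 reversal → CCW.
7 reversals in total — an odd number — so the indexing shaft turns opposite to the main motor.

counterclockwise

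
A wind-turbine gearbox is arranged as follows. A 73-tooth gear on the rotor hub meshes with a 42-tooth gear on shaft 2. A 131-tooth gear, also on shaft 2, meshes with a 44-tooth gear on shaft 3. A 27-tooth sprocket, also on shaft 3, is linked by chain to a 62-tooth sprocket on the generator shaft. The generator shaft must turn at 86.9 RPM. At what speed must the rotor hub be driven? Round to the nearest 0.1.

Overall ratio R = 0.57534 × 0.33588 × 2.2963 = 0.44375.
Required input speed = output speed × R = 86.9 × 0.44375 = 38.562 RPM.

38.6 RPM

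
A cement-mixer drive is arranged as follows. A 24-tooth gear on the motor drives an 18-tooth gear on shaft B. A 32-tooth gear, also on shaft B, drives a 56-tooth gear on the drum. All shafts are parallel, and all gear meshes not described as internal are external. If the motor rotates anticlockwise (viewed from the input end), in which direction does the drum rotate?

the motor → shaft B: external mesh, 1 reversal → CW.
shaft B → the drum: external mesh, 1 reversal → CCW.
2 reversals in total — an even number — so the drum turns the same way as the motor.

anticlockwise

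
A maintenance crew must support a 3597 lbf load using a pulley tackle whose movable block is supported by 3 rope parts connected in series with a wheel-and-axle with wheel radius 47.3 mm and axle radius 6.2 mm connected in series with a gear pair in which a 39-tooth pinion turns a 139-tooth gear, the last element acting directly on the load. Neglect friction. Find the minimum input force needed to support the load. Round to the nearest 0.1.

44.1 lbf

Block-and-tackle MA = number of supporting rope parts = 3.
Wheel-and-axle MA = R/r = 47.3/6.2 = 7.629.
Gear pair MA = 139/39 = 3.5641.
Combined ideal MA = 3 × 7.629 × 3.5641 = 81.572.
Effort = load / MA = 3597 / 81.572 = 44.096 lbf.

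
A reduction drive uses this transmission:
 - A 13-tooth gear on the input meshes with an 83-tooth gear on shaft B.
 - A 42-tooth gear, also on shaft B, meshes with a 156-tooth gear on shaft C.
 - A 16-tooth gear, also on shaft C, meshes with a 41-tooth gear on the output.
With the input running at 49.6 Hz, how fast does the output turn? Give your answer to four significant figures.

Gear mesh: ratio = 83/13 = 6.3846, so shaft B turns at 49.6 / 6.3846 = 7.7687 Hz.
Gear mesh: ratio = 156/42 = 3.7143, so shaft C turns at 7.7687 / 3.7143 = 2.0916 Hz.
Gear mesh: ratio = 41/16 = 2.5625, so the output turns at 2.0916 / 2.5625 = 0.81622 Hz.

0.8162 Hz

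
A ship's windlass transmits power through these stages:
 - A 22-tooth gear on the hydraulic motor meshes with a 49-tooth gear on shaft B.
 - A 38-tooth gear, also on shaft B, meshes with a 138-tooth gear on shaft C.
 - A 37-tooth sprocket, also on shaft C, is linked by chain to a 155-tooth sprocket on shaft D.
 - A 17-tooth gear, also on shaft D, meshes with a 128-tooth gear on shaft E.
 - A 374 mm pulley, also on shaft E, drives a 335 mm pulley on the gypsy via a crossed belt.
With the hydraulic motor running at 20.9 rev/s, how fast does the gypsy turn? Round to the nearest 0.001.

0.091 rev/s

Gear mesh: ratio = 49/22 = 2.2273, so shaft B turns at 20.9 / 2.2273 = 9.3837 rev/s.
Gear mesh: ratio = 138/38 = 3.6316, so shaft C turns at 9.3837 / 3.6316 = 2.5839 rev/s.
Chain: ratio = 155/37 = 4.1892, so shaft D turns at 2.5839 / 4.1892 = 0.6168 rev/s.
Gear mesh: ratio = 128/17 = 7.5294, so shaft E turns at 0.6168 / 7.5294 = 0.081919 rev/s.
Belt: ratio = 335/374 = 0.89572, so the gypsy turns at 0.081919 / 0.89572 = 0.091456 rev/s.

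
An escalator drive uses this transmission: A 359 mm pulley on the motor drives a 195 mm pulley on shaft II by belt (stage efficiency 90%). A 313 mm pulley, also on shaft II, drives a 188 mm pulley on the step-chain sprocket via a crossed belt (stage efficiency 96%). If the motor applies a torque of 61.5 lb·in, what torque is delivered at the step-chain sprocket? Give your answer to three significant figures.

Belt: ratio = 195/359 = 0.54318; torque at shaft II = 61.5 × 0.54318 × 0.90 = 30.065 lb·in.
Belt: ratio = 188/313 = 0.60064; torque at the step-chain sprocket = 30.065 × 0.60064 × 0.96 = 17.336 lb·in.

17.3 lb·in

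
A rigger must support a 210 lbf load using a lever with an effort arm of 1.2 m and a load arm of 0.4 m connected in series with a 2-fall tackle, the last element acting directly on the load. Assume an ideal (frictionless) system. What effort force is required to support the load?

35 lbf

Lever MA = effort arm / load arm = 1.2/0.4 = 3.
Block-and-tackle MA = number of supporting rope parts = 2.
Combined ideal MA = 3 × 2 = 6.
Effort = load / MA = 210 / 6 = 35 lbf.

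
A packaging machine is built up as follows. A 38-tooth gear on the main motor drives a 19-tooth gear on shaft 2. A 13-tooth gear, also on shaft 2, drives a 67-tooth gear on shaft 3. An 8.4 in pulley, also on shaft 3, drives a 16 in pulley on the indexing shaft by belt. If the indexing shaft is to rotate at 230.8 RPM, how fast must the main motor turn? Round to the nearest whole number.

1133 RPM

Overall ratio R = 0.5 × 5.1538 × 1.9048 = 4.9084.
Required input speed = output speed × R = 230.8 × 4.9084 = 1132.9 RPM.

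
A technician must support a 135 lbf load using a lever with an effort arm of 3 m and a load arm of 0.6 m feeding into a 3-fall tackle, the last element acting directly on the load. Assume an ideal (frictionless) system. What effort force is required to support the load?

9 lbf

Lever MA = effort arm / load arm = 3/0.6 = 5.
Block-and-tackle MA = number of supporting rope parts = 3.
Combined ideal MA = 5 × 3 = 15.
Effort = load / MA = 135 / 15 = 9 lbf.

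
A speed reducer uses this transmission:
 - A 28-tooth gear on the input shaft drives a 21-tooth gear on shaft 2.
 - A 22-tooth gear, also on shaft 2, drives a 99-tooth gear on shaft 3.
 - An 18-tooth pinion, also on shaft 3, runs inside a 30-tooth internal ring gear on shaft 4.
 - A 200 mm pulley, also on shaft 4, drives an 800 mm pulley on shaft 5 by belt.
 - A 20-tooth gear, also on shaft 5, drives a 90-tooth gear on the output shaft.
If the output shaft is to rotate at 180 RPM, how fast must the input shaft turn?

18225 RPM

Overall ratio R = 0.75 × 4.5 × 1.6667 × 4 × 4.5 = 101.25.
Required input speed = output speed × R = 180 × 101.25 = 18225 RPM.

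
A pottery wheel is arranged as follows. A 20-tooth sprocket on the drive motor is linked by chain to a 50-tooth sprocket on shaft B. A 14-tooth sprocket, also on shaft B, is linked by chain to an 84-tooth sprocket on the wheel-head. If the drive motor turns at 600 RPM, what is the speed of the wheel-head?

chain 50/20 = 2.5 → 600/2.5 = 240 RPM
chain 84/14 = 6 → 240/6 = 40 RPM

40 RPM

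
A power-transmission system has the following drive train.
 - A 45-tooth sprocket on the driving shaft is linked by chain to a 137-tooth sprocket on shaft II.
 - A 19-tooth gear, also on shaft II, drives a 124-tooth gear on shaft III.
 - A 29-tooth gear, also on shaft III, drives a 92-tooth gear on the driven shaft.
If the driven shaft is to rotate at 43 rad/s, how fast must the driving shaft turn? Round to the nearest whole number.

2710 rad/s

Overall ratio R = 3.0444 × 6.5263 × 3.1724 = 63.033.
Required input speed = output speed × R = 43 × 63.033 = 2710.4 rad/s.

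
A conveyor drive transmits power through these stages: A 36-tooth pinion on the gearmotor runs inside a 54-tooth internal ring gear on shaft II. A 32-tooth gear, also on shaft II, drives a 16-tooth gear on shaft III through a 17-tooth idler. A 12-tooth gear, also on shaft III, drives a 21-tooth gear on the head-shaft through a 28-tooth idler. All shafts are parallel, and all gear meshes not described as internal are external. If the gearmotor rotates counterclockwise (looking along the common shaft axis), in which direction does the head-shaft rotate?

the gearmotor → shaft II: internal mesh, same direction → CCW.
shaft II → shaft III: driver → idler → driven is 2 external meshes, 2 reversals → CCW.
shaft III → the head-shaft: driver → idler → driven is 2 external meshes, 2 reversals → CCW.
4 reversals in total — an even number — so the head-shaft turns the same way as the gearmotor.

counterclockwise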